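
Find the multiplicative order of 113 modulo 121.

55

The order of 113 must divide φ(121) = φ(11^2) = 11·(11−1) = 110 = 2 · 5 · 11.
Divisors of 110: 1, 2, 5, 10, 11, 22, 55, 110.
Test each divisor d:
113^1 ≡ 113 (mod 121)
113^2 ≡ 64 (mod 121)
113^5 ≡ 23 (mod 121)
113^10 ≡ 45 (mod 121)
113^11 ≡ 3 (mod 121)
113^22 ≡ 9 (mod 121)
113^55 ≡ 1 (mod 121) ✓
Therefore the multiplicative order of 113 modulo 121 is 55.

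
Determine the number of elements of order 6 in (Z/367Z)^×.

φ(367) = 367 − 1 = 366 = 2 · 3 · 61.
(Z/367Z)^× is cyclic (|G| = 366); a cyclic group of order m has exactly φ(d) elements of each order d | m, and none otherwise.
6 = 2 · 3 divides 366, and φ(6) = 2.

2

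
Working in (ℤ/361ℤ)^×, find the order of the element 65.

114

ord(65) | φ(361) = φ(19^2) = 19·(19−1) = 342 = 2 · 3^2 · 19.
Divisors of 342: 1, 2, 3, 6, 9, 18, 19, 38, 57, 114, 171, 342.
Evaluate successive powers at the divisors of 342:
65^1 ≡ 65 (mod 361)
65^2 ≡ 254 (mod 361)
65^3 ≡ 265 (mod 361)
65^6 ≡ 191 (mod 361)
65^9 ≡ 75 (mod 361)
65^18 ≡ 210 (mod 361)
65^19 ≡ 293 (mod 361)
65^38 ≡ 292 (mod 361)
65^57 ≡ 360 (mod 361)
65^114 ≡ 1 (mod 361) ✓
The smallest such exponent is 114, so the order of 65 is 114.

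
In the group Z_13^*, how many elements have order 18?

0

φ(13) = 13 − 1 = 12 = 2^2 · 3.
(Z/13Z)^× is cyclic (|G| = 12); a cyclic group of order m has exactly φ(d) elements of each order d | m, and none otherwise.
Here 12 is not a multiple of 18, so there are no elements of order 18.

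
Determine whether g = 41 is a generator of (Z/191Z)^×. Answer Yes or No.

φ(191) = 191 − 1 = 190 = 2 · 5 · 19.
It suffices to check that the order of 41 is not a proper divisor of 190: compute 41^(190/q) for q ∈ {2, 5, 19}.
41^95 ≡ 190 (mod 191)  [q = 2: ≢ 1 ✓]
41^38 ≡ 1 (mod 191)  [q = 5: ≡ 1 ✗]
41^10 ≡ 36 (mod 191)  [q = 19: ≢ 1 ✓]
The check at q = 5 fails, so 41 generates a proper subgroup.

No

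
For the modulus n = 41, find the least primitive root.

6

φ(41) = 41 − 1 = 40 = 2^3 · 5.
g is a primitive root iff g^(40/q) ≢ 1 (mod 41) for each prime q ∈ {2, 5}.
g = 2: 2^20 ≡ 1 — hits 1, so not a primitive root.
g = 3: 3^20 ≡ 40; 3^8 ≡ 1 — hits 1, so not a primitive root.
g = 4: 4^20 ≡ 1 — hits 1, so not a primitive root.
g = 5: 5^20 ≡ 1 — hits 1, so not a primitive root.
g = 6: 6^20 ≡ 40; 6^8 ≡ 10 — none is 1, so 6 is a primitive root.
The smallest primitive root modulo 41 is 6.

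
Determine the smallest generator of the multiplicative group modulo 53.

2

φ(53) = 53 − 1 = 52 = 2^2 · 13.
Test candidates g = 2, 3, … against the prime factors q ∈ {2, 13} of φ(53): g is a generator iff g^(52/q) ≢ 1 for every such q.
g = 2: 2^26 ≡ 52; 2^4 ≡ 16 — none is 1, so 2 is a primitive root.
Hence the least primitive root of 53 is 2.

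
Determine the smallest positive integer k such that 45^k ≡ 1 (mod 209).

3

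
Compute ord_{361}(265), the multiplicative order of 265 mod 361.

38

ord(265) | φ(361) = φ(19^2) = 19·(19−1) = 342 = 2 · 3^2 · 19.
Divisors of 342: 1, 2, 3, 6, 9, 18, 19, 38, 57, 114, 171, 342.
Evaluate successive powers at the divisors of 342:
265^1 ≡ 265
265^2 ≡ 191
265^3 ≡ 75
265^6 ≡ 210
265^9 ≡ 227
265^18 ≡ 267
265^19 ≡ 360
265^38 ≡ 1
The smallest such exponent is 38, so the order of 265 is 38.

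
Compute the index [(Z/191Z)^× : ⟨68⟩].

2

The order of 68 must divide φ(191) = 191 − 1 = 190 = 2 · 5 · 19.
Divisors of 190: 1, 2, 5, 10, 19, 38, 95, 190.
Check 68^d mod 191 for each divisor in increasing order:
68^1 ≡ 68 (mod 191)
68^2 ≡ 40 (mod 191)
68^5 ≡ 121 (mod 191)
68^10 ≡ 125 (mod 191)
68^19 ≡ 109 (mod 191)
68^38 ≡ 39 (mod 191)
68^95 ≡ 1 (mod 191) ✓
The order of 68 is 95, so the subgroup it generates has 95 elements.
[(Z/191Z)^× : ⟨68⟩] = 190/95 = 2.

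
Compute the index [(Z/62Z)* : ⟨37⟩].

5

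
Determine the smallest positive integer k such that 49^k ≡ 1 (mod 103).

51

By Lagrange's theorem, ord_103(49) divides φ(103) = 103 − 1 = 102 = 2 · 3 · 17.
Divisors of 102: 1, 2, 3, 6, 17, 34, 51, 102.
Test each divisor d:
49^1 ≡ 49 (mod 103)
49^2 ≡ 32 (mod 103)
49^3 ≡ 23 (mod 103)
49^6 ≡ 14 (mod 103)
49^17 ≡ 56 (mod 103)
49^34 ≡ 46 (mod 103)
49^51 ≡ 1 (mod 103) ✓
The smallest such exponent is 51, so the order of 49 is 51.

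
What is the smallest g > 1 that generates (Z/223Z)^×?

φ(223) = 223 − 1 = 222 = 2 · 3 · 37.
Test candidates g = 2, 3, … against the prime factors q ∈ {2, 3, 37} of φ(223): g is a generator iff g^(222/q) ≢ 1 for every such q.
g = 2: 2^111 ≡ 1 — hits 1, so not a primitive root.
g = 3: 3^111 ≡ 222; 3^74 ≡ 183; 3^6 ≡ 60 — none is 1, so 3 is a primitive root.
Hence the least primitive root of 223 is 3.

3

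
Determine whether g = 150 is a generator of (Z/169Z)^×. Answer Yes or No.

No

φ(169) = φ(13^2) = 13·(13−1) = 156 = 2^2 · 3 · 13.
150 is a primitive root mod 169 iff 150^(φ(169)/q) ≢ 1 for every prime q | φ(169), i.e. q ∈ {2, 3, 13}.
150^78 ≡ 168 (mod 169)  [q = 2: ≢ 1 ✓]
150^52 ≡ 22 (mod 169)  [q = 3: ≢ 1 ✓]
150^12 ≡ 1 (mod 169)  [q = 13: ≡ 1 ✗]
The check at q = 13 fails, so 150 generates a proper subgroup.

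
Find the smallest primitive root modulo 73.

5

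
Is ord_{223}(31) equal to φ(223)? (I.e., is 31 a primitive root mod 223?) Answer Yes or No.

No

φ(223) = 223 − 1 = 222 = 2 · 3 · 37.
An element g generates (Z/223Z)^× iff g^(222/q) ≢ 1 (mod 223) for each prime q ∈ {2, 3, 37}.
31^111 ≡ 1 (mod 223)  [q = 2: ≡ 1 ✗]
31^74 ≡ 183 (mod 223)  [q = 3: ≢ 1 ✓]
31^6 ≡ 30 (mod 223)  [q = 37: ≢ 1 ✓]
The check at q = 2 fails, so 31 generates a proper subgroup.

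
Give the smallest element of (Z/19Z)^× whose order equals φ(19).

2

φ(19) = 19 − 1 = 18 = 2 · 3^2.
Test candidates g = 2, 3, … against the prime factors q ∈ {2, 3} of φ(19): g is a generator iff g^(18/q) ≢ 1 for every such q.
g = 2: 2^9 ≡ 18; 2^6 ≡ 7 — none is 1, so 2 is a primitive root.
Hence the least primitive root of 19 is 2.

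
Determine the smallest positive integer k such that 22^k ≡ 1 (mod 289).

272

By Lagrange's theorem, ord_289(22) divides φ(289) = φ(17^2) = 17·(17−1) = 272 = 2^4 · 17.
Divisors of 272: 1, 2, 4, 8, 16, 17, 34, 68, 136, 272.
Compute 22^d (mod 289) for the divisors d until we hit 1:
22^1 ≡ 22 (mod 289)
22^2 ≡ 195 (mod 289)
22^4 ≡ 166 (mod 289)
22^8 ≡ 101 (mod 289)
22^16 ≡ 86 (mod 289)
22^17 ≡ 158 (mod 289)
22^34 ≡ 110 (mod 289)
22^68 ≡ 251 (mod 289)
22^136 ≡ 288 (mod 289)
22^272 ≡ 1 (mod 289) ✓
The smallest such exponent is 272, so the order of 22 is 272.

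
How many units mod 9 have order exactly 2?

1

φ(9) = φ(3^2) = 3·(3−1) = 6 = 2 · 3.
In a cyclic group of order 6, there are φ(d) elements of order d for each divisor d of 6, and zero for non-divisors.
2 | 6, and φ(2) = 2 − 1 = 1.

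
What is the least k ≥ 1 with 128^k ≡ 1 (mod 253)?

The order of 128 must divide φ(253) = φ(11·23) = (11−1)·(23−1) = 10·22 = 220 = 2^2 · 5 · 11.
Divisors of 220: 1, 2, 4, 5, 10, 11, 20, 22, 44, 55, 110, 220.
Evaluate successive powers at the divisors of 220:
128^1 ≡ 128
128^2 ≡ 192
128^4 ≡ 179
128^5 ≡ 142
128^10 ≡ 177
128^11 ≡ 139
128^20 ≡ 210
128^22 ≡ 93
128^44 ≡ 47
128^55 ≡ 208
128^110 ≡ 1
So ord_253(128) = 110.

110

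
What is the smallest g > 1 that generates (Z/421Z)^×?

2

φ(421) = 421 − 1 = 420 = 2^2 · 3 · 5 · 7.
Test candidates g = 2, 3, … against the prime factors q ∈ {2, 3, 5, 7} of φ(421): g is a generator iff g^(420/q) ≢ 1 for every such q.
g = 2: 2^210 ≡ 420; 2^140 ≡ 400; 2^84 ≡ 279; 2^60 ≡ 370 — none is 1, so 2 is a primitive root.
So 2 is the smallest generator of (Z/421Z)^×.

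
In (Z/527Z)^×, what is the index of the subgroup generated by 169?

16

ord(169) | φ(527) = φ(17·31) = (17−1)·(31−1) = 16·30 = 480 = 2^5 · 3 · 5.
Divisors of 480: 1, 2, 3, 4, 5, 6, 8, 10, 12, 15, 16, 20, 24, 30, 32, 40, 48, 60, 80, 96, 120, 160, 240, 480.
Evaluate successive powers at the divisors of 480:
169^1 ≡ 169 (mod 527)
169^2 ≡ 103 (mod 527)
169^3 ≡ 16 (mod 527)
169^4 ≡ 69 (mod 527)
169^5 ≡ 67 (mod 527)
169^6 ≡ 256 (mod 527)
169^8 ≡ 18 (mod 527)
169^10 ≡ 273 (mod 527)
169^12 ≡ 188 (mod 527)
169^15 ≡ 373 (mod 527)
169^16 ≡ 324 (mod 527)
169^20 ≡ 222 (mod 527)
169^24 ≡ 35 (mod 527)
169^30 ≡ 1 (mod 527) ✓
The order of 169 is 30, so the subgroup it generates has 30 elements.
Index = |(Z/527Z)^×| / |⟨169⟩| = 480 / 30 = 16.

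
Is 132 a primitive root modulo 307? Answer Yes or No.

Yes

φ(307) = 307 − 1 = 306 = 2 · 3^2 · 17.
Test 132^(306/q) mod 307 for each prime factor q of 306:
132^153 ≡ 306 (mod 307)  [q = 2: ≢ 1 ✓]
132^102 ≡ 289 (mod 307)  [q = 3: ≢ 1 ✓]
132^18 ≡ 235 (mod 307)  [q = 17: ≢ 1 ✓]
Every test exponent gives a nontrivial residue, hence 132 generates the full group.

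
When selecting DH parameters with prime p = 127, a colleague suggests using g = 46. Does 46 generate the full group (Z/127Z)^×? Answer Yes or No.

Yes

φ(127) = 127 − 1 = 126 = 2 · 3^2 · 7.
46 is a primitive root mod 127 iff 46^(φ(127)/q) ≢ 1 for every prime q | φ(127), i.e. q ∈ {2, 3, 7}.
46^63 ≡ 126 (mod 127)  [q = 2: ≢ 1 ✓]
46^42 ≡ 107 (mod 127)  [q = 3: ≢ 1 ✓]
46^18 ≡ 2 (mod 127)  [q = 7: ≢ 1 ✓]
None equal 1, so ord_127(46) = 126: 46 is a primitive root.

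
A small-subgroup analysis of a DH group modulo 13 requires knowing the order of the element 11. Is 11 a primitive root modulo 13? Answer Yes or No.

φ(13) = 13 − 1 = 12 = 2^2 · 3.
An element g generates (Z/13Z)^× iff g^(12/q) ≢ 1 (mod 13) for each prime q ∈ {2, 3}.
11^6 ≡ 12 (mod 13)  [q = 2: ≢ 1 ✓]
11^4 ≡ 3 (mod 13)  [q = 3: ≢ 1 ✓]
Every test exponent gives a nontrivial residue, hence 11 generates the full group.

Yes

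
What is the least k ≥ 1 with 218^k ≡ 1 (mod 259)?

9

By Lagrange's theorem, ord_259(218) divides φ(259) = φ(7·37) = (7−1)·(37−1) = 6·36 = 216 = 2^3 · 3^3.
Divisors of 216: 1, 2, 3, 4, 6, 8, 9, 12, 18, 24, 27, 36, 54, 72, 108, 216.
Check 218^d mod 259 for each divisor in increasing order:
218^1 ≡ 218 (mod 259)
218^2 ≡ 127 (mod 259)
218^3 ≡ 232 (mod 259)
218^4 ≡ 71 (mod 259)
218^6 ≡ 211 (mod 259)
218^8 ≡ 120 (mod 259)
218^9 ≡ 1 (mod 259) ✓
Hence ord(218) = 9.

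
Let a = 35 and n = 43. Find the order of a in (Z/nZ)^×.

7

Since 35 ∈ (Z/43Z)^×, its order divides φ(43) = 43 − 1 = 42 = 2 · 3 · 7.
Divisors of 42: 1, 2, 3, 6, 7, 14, 21, 42.
Check 35^d mod 43 for each divisor in increasing order:
35^1 ≡ 35 (mod 43)
35^2 ≡ 21 (mod 43)
35^3 ≡ 4 (mod 43)
35^6 ≡ 16 (mod 43)
35^7 ≡ 1 (mod 43) ✓
The smallest such exponent is 7, so the order of 35 is 7.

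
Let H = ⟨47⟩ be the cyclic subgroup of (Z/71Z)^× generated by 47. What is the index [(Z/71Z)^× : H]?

1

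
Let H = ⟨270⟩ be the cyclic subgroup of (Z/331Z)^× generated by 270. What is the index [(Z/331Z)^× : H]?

Since 270 ∈ (Z/331Z)^×, its order divides φ(331) = 331 − 1 = 330 = 2 · 3 · 5 · 11.
Divisors of 330: 1, 2, 3, 5, 6, 10, 11, 15, 22, 30, 33, 55, 66, 110, 165, 330.
Compute 270^d (mod 331) for the divisors d until we hit 1:
270^1 ≡ 270 (mod 331)
270^2 ≡ 80 (mod 331)
270^3 ≡ 85 (mod 331)
270^5 ≡ 180 (mod 331)
270^6 ≡ 274 (mod 331)
270^10 ≡ 293 (mod 331)
270^11 ≡ 1 (mod 331) ✓
The order of 270 is 11, so the subgroup it generates has 11 elements.
The index is φ(331) / ord(270) = 330 / 11 = 30.

30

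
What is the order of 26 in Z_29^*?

ord(26) | φ(29) = 29 − 1 = 28 = 2^2 · 7.
Divisors of 28: 1, 2, 4, 7, 14, 28.
Evaluate successive powers at the divisors of 28:
26^1 ≡ 26
26^2 ≡ 9
26^4 ≡ 23
26^7 ≡ 17
26^14 ≡ 28
26^28 ≡ 1
So ord_29(26) = 28.

28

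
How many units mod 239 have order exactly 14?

6

φ(239) = 239 − 1 = 238 = 2 · 7 · 17.
In a cyclic group of order 238, there are φ(d) elements of order d for each divisor d of 238, and zero for non-divisors.
14 = 2 · 7 divides 238, and φ(14) = 6.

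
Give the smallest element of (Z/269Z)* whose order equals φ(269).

φ(269) = 269 − 1 = 268 = 2^2 · 67.
g is a primitive root iff g^(268/q) ≢ 1 (mod 269) for each prime q ∈ {2, 67}.
g = 2: 2^134 ≡ 268; 2^4 ≡ 16 — none is 1, so 2 is a primitive root.
So 2 is the smallest generator of (Z/269Z)^×.

2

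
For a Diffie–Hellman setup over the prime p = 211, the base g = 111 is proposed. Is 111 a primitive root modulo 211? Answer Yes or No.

φ(211) = 211 − 1 = 210 = 2 · 3 · 5 · 7.
It suffices to check that the order of 111 is not a proper divisor of 210: compute 111^(210/q) for q ∈ {2, 3, 5, 7}.
111^105 ≡ 210 (mod 211)  [q = 2: ≢ 1 ✓]
111^70 ≡ 14 (mod 211)  [q = 3: ≢ 1 ✓]
111^42 ≡ 107 (mod 211)  [q = 5: ≢ 1 ✓]
111^30 ≡ 1 (mod 211)  [q = 7: ≡ 1 ✗]
111^30 ≡ 1 shows ord(111) | 30, strictly less than φ(211); not a primitive root.

No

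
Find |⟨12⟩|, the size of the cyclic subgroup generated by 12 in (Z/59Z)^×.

29

The order of 12 must divide φ(59) = 59 − 1 = 58 = 2 · 29.
Divisors of 58: 1, 2, 29, 58.
Test each divisor d:
12^1 ≡ 12
12^2 ≡ 26
12^29 ≡ 1
The smallest such exponent is 29, so the order of 12 is 29.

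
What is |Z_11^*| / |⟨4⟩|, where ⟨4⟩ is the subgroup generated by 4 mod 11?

2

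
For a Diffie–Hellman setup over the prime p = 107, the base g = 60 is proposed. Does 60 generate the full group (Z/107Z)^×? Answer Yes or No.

Yes

φ(107) = 107 − 1 = 106 = 2 · 53.
It suffices to check that the order of 60 is not a proper divisor of 106: compute 60^(106/q) for q ∈ {2, 53}.
60^53 ≡ 106 (mod 107)  [q = 2: ≢ 1 ✓]
60^2 ≡ 69 (mod 107)  [q = 53: ≢ 1 ✓]
None equal 1, so ord_107(60) = 106: 60 is a primitive root.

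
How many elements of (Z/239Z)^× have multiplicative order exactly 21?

0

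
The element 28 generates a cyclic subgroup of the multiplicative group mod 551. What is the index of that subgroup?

Since 28 ∈ (Z/551Z)^×, its order divides φ(551) = φ(19·29) = (19−1)·(29−1) = 18·28 = 504 = 2^3 · 3^2 · 7.
Divisors of 504: 1, 2, 3, 4, 6, 7, 8, 9, 12, 14, 18, 21, 24, 28, 36, 42, 56, 63, 72, 84, 126, 168, 252, 504.
Test each divisor d:
28^1 ≡ 28 (mod 551)
28^2 ≡ 233 (mod 551)
28^3 ≡ 463 (mod 551)
28^4 ≡ 291 (mod 551)
28^6 ≡ 30 (mod 551)
28^7 ≡ 289 (mod 551)
28^8 ≡ 378 (mod 551)
28^9 ≡ 115 (mod 551)
28^12 ≡ 349 (mod 551)
28^14 ≡ 320 (mod 551)
28^18 ≡ 1 (mod 551) ✓
So ord_551(28) = 18, hence |⟨28⟩| = 18.
The index is φ(551) / ord(28) = 504 / 18 = 28.

28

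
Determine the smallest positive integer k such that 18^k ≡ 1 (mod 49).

3

By Lagrange's theorem, ord_49(18) divides φ(49) = φ(7^2) = 7·(7−1) = 42 = 2 · 3 · 7.
Divisors of 42: 1, 2, 3, 6, 7, 14, 21, 42.
Compute 18^d (mod 49) for the divisors d until we hit 1:
18^1 ≡ 18 (mod 49)
18^2 ≡ 30 (mod 49)
18^3 ≡ 1 (mod 49) ✓
Hence ord(18) = 3.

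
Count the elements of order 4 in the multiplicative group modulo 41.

φ(41) = 41 − 1 = 40 = 2^3 · 5.
Since (Z/41Z)^× is cyclic of order 40, the number of elements of order d is φ(d) when d | 40 and 0 otherwise.
4 = 2^2 divides 40, and φ(4) = 2.

2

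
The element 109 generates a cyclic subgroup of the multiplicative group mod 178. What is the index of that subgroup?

2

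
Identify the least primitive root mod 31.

φ(31) = 31 − 1 = 30 = 2 · 3 · 5.
Test candidates g = 2, 3, … against the prime factors q ∈ {2, 3, 5} of φ(31): g is a generator iff g^(30/q) ≢ 1 for every such q.
g = 2: 2^15 ≡ 1 — hits 1, so not a primitive root.
g = 3: 3^15 ≡ 30; 3^10 ≡ 25; 3^6 ≡ 16 — none is 1, so 3 is a primitive root.
The smallest primitive root modulo 31 is 3.

3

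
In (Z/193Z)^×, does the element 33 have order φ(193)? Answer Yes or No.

No

φ(193) = 193 − 1 = 192 = 2^6 · 3.
An element g generates (Z/193Z)^× iff g^(192/q) ≢ 1 (mod 193) for each prime q ∈ {2, 3}.
33^96 ≡ 192 (mod 193)  [q = 2: ≢ 1 ✓]
33^64 ≡ 1 (mod 193)  [q = 3: ≡ 1 ✗]
33^64 ≡ 1 shows ord(33) | 64, strictly less than φ(193); not a primitive root.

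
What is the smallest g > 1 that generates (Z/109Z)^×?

φ(109) = 109 − 1 = 108 = 2^2 · 3^3.
g is a primitive root iff g^(108/q) ≢ 1 (mod 109) for each prime q ∈ {2, 3}.
g = 2: 2^54 ≡ 108; 2^36 ≡ 1 — hits 1, so not a primitive root.
g = 3: 3^54 ≡ 1 — hits 1, so not a primitive root.
g = 4: 4^54 ≡ 1 — hits 1, so not a primitive root.
g = 5: 5^54 ≡ 1 — hits 1, so not a primitive root.
g = 6: 6^54 ≡ 108; 6^36 ≡ 63 — none is 1, so 6 is a primitive root.
The smallest primitive root modulo 109 is 6.

6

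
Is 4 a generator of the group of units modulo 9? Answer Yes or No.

No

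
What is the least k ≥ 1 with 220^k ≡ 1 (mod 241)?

80

The order of 220 must divide φ(241) = 241 − 1 = 240 = 2^4 · 3 · 5.
Divisors of 240: 1, 2, 3, 4, 5, 6, 8, 10, 12, 15, 16, 20, 24, 30, 40, 48, 60, 80, 120, 240.
Compute 220^d (mod 241) for the divisors d until we hit 1:
220^1 ≡ 220 (mod 241)
220^2 ≡ 200 (mod 241)
220^3 ≡ 138 (mod 241)
220^4 ≡ 235 (mod 241)
220^5 ≡ 126 (mod 241)
220^6 ≡ 5 (mod 241)
220^8 ≡ 36 (mod 241)
220^10 ≡ 211 (mod 241)
220^12 ≡ 25 (mod 241)
220^15 ≡ 76 (mod 241)
220^16 ≡ 91 (mod 241)
220^20 ≡ 177 (mod 241)
220^24 ≡ 143 (mod 241)
220^30 ≡ 233 (mod 241)
220^40 ≡ 240 (mod 241)
220^48 ≡ 205 (mod 241)
220^60 ≡ 64 (mod 241)
220^80 ≡ 1 (mod 241) ✓
Hence ord(220) = 80.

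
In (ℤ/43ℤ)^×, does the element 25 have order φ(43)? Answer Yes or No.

No

φ(43) = 43 − 1 = 42 = 2 · 3 · 7.
Test 25^(42/q) mod 43 for each prime factor q of 42:
25^21 ≡ 1 (mod 43)  [q = 2: ≡ 1 ✗]
25^14 ≡ 6 (mod 43)  [q = 3: ≢ 1 ✓]
25^6 ≡ 41 (mod 43)  [q = 7: ≢ 1 ✓]
25^21 ≡ 1 shows ord(25) | 21, strictly less than φ(43); not a primitive root.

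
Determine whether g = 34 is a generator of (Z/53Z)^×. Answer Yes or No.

φ(53) = 53 − 1 = 52 = 2^2 · 13.
Test 34^(52/q) mod 53 for each prime factor q of 52:
34^26 ≡ 52 (mod 53)  [q = 2: ≢ 1 ✓]
34^4 ≡ 47 (mod 53)  [q = 13: ≢ 1 ✓]
Every test exponent gives a nontrivial residue, hence 34 generates the full group.

Yes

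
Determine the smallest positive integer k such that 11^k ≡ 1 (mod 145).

By Lagrange's theorem, ord_145(11) divides φ(145) = φ(5·29) = (5−1)·(29−1) = 4·28 = 112 = 2^4 · 7.
Divisors of 112: 1, 2, 4, 7, 8, 14, 16, 28, 56, 112.
Evaluate successive powers at the divisors of 112:
11^1 ≡ 11 (mod 145)
11^2 ≡ 121 (mod 145)
11^4 ≡ 141 (mod 145)
11^7 ≡ 41 (mod 145)
11^8 ≡ 16 (mod 145)
11^14 ≡ 86 (mod 145)
11^16 ≡ 111 (mod 145)
11^28 ≡ 1 (mod 145) ✓
So ord_145(11) = 28.

28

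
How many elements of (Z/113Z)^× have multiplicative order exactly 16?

φ(113) = 113 − 1 = 112 = 2^4 · 7.
Since (Z/113Z)^× is cyclic of order 112, the number of elements of order d is φ(d) when d | 112 and 0 otherwise.
16 = 2^4 divides 112, and φ(16) = 8.

8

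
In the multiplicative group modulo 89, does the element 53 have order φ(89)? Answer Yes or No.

No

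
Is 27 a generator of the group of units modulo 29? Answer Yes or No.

Yes

φ(29) = 29 − 1 = 28 = 2^2 · 7.
27 is a primitive root mod 29 iff 27^(φ(29)/q) ≢ 1 for every prime q | φ(29), i.e. q ∈ {2, 7}.
27^14 ≡ 28 (mod 29)  [q = 2: ≢ 1 ✓]
27^4 ≡ 16 (mod 29)  [q = 7: ≢ 1 ✓]
All checks pass, so 27 has order 28 and is a primitive root modulo 29.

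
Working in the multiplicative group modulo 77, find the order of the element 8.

10

Since 8 ∈ (Z/77Z)^×, its order divides φ(77) = φ(7·11) = (7−1)·(11−1) = 6·10 = 60 = 2^2 · 3 · 5.
Divisors of 60: 1, 2, 3, 4, 5, 6, 10, 12, 15, 20, 30, 60.
Test each divisor d:
8^1 ≡ 8 (mod 77)
8^2 ≡ 64 (mod 77)
8^3 ≡ 50 (mod 77)
8^4 ≡ 15 (mod 77)
8^5 ≡ 43 (mod 77)
8^6 ≡ 36 (mod 77)
8^10 ≡ 1 (mod 77) ✓
Therefore the multiplicative order of 8 modulo 77 is 10.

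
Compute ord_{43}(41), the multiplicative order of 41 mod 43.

7

Since 41 ∈ (Z/43Z)^×, its order divides φ(43) = 43 − 1 = 42 = 2 · 3 · 7.
Divisors of 42: 1, 2, 3, 6, 7, 14, 21, 42.
Check 41^d mod 43 for each divisor in increasing order:
41^1 ≡ 41
41^2 ≡ 4
41^3 ≡ 35
41^6 ≡ 21
41^7 ≡ 1
Hence ord(41) = 7.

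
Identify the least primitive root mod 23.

φ(23) = 23 − 1 = 22 = 2 · 11.
Test candidates g = 2, 3, … against the prime factors q ∈ {2, 11} of φ(23): g is a generator iff g^(22/q) ≢ 1 for every such q.
g = 2: 2^11 ≡ 1 — hits 1, so not a primitive root.
g = 3: 3^11 ≡ 1 — hits 1, so not a primitive root.
g = 4: 4^11 ≡ 1 — hits 1, so not a primitive root.
g = 5: 5^11 ≡ 22; 5^2 ≡ 2 — none is 1, so 5 is a primitive root.
Hence the least primitive root of 23 is 5.

5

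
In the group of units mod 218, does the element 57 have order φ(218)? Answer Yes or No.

Yes

φ(218) = φ(2)·φ(109) = 1·108 = 108 = 2^2 · 3^3.
57 is a primitive root mod 218 iff 57^(φ(218)/q) ≢ 1 for every prime q | φ(218), i.e. q ∈ {2, 3}.
57^54 ≡ 217 (mod 218)  [q = 2: ≢ 1 ✓]
57^36 ≡ 63 (mod 218)  [q = 3: ≢ 1 ✓]
Every test exponent gives a nontrivial residue, hence 57 generates the full group.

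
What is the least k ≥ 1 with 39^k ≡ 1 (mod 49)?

21

ord(39) | φ(49) = φ(7^2) = 7·(7−1) = 42 = 2 · 3 · 7.
Divisors of 42: 1, 2, 3, 6, 7, 14, 21, 42.
Check 39^d mod 49 for each divisor in increasing order:
39^1 ≡ 39 (mod 49)
39^2 ≡ 2 (mod 49)
39^3 ≡ 29 (mod 49)
39^6 ≡ 8 (mod 49)
39^7 ≡ 18 (mod 49)
39^14 ≡ 30 (mod 49)
39^21 ≡ 1 (mod 49) ✓
Therefore the multiplicative order of 39 modulo 49 is 21.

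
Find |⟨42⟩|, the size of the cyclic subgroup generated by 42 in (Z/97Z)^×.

32

Since 42 ∈ (Z/97Z)^×, its order divides φ(97) = 97 − 1 = 96 = 2^5 · 3.
Divisors of 96: 1, 2, 3, 4, 6, 8, 12, 16, 24, 32, 48, 96.
Check 42^d mod 97 for each divisor in increasing order:
42^1 ≡ 42 (mod 97)
42^2 ≡ 18 (mod 97)
42^3 ≡ 77 (mod 97)
42^4 ≡ 33 (mod 97)
42^6 ≡ 12 (mod 97)
42^8 ≡ 22 (mod 97)
42^12 ≡ 47 (mod 97)
42^16 ≡ 96 (mod 97)
42^24 ≡ 75 (mod 97)
42^32 ≡ 1 (mod 97) ✓
Hence ord(42) = 32.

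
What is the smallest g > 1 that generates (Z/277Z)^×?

φ(277) = 277 − 1 = 276 = 2^2 · 3 · 23.
Test candidates g = 2, 3, … against the prime factors q ∈ {2, 3, 23} of φ(277): g is a generator iff g^(276/q) ≢ 1 for every such q.
g = 2: 2^138 ≡ 276; 2^92 ≡ 1 — hits 1, so not a primitive root.
g = 3: 3^138 ≡ 1 — hits 1, so not a primitive root.
g = 4: 4^138 ≡ 1 — hits 1, so not a primitive root.
g = 5: 5^138 ≡ 276; 5^92 ≡ 116; 5^12 ≡ 27 — none is 1, so 5 is a primitive root.
Hence the least primitive root of 277 is 5.

5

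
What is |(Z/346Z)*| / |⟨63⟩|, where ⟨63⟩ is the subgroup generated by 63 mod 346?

1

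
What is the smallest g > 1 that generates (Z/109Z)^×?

6

φ(109) = 109 − 1 = 108 = 2^2 · 3^3.
g is a primitive root iff g^(108/q) ≢ 1 (mod 109) for each prime q ∈ {2, 3}.
g = 2: 2^54 ≡ 108; 2^36 ≡ 1 — hits 1, so not a primitive root.
g = 3: 3^54 ≡ 1 — hits 1, so not a primitive root.
g = 4: 4^54 ≡ 1 — hits 1, so not a primitive root.
g = 5: 5^54 ≡ 1 — hits 1, so not a primitive root.
g = 6: 6^54 ≡ 108; 6^36 ≡ 63 — none is 1, so 6 is a primitive root.
The smallest primitive root modulo 109 is 6.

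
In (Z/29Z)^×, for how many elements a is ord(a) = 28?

12

φ(29) = 29 − 1 = 28 = 2^2 · 7.
Since (Z/29Z)^× is cyclic of order 28, the number of elements of order d is φ(d) when d | 28 and 0 otherwise.
28 = 2^2 · 7 divides 28, and φ(28) = 12.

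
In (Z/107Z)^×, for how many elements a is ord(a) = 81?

0

φ(107) = 107 − 1 = 106 = 2 · 53.
(Z/107Z)^× is cyclic (|G| = 106); a cyclic group of order m has exactly φ(d) elements of each order d | m, and none otherwise.
Since 81 ∤ 106, the count is 0.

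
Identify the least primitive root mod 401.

3

φ(401) = 401 − 1 = 400 = 2^4 · 5^2.
g is a primitive root iff g^(400/q) ≢ 1 (mod 401) for each prime q ∈ {2, 5}.
g = 2: 2^200 ≡ 1 — hits 1, so not a primitive root.
g = 3: 3^200 ≡ 400; 3^80 ≡ 72 — none is 1, so 3 is a primitive root.
So 3 is the smallest generator of (Z/401Z)^×.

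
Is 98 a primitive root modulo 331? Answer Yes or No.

Yes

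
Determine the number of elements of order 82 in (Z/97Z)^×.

φ(97) = 97 − 1 = 96 = 2^5 · 3.
Since (Z/97Z)^× is cyclic of order 96, the number of elements of order d is φ(d) when d | 96 and 0 otherwise.
82 does not divide 96, so no element of (Z/97Z)^× has order 82.

0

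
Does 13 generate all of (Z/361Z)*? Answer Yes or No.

Yes

φ(361) = φ(19^2) = 19·(19−1) = 342 = 2 · 3^2 · 19.
An element g generates (Z/361Z)^× iff g^(342/q) ≢ 1 (mod 361) for each prime q ∈ {2, 3, 19}.
13^171 ≡ 360 (mod 361)  [q = 2: ≢ 1 ✓]
13^114 ≡ 68 (mod 361)  [q = 3: ≢ 1 ✓]
13^18 ≡ 343 (mod 361)  [q = 19: ≢ 1 ✓]
All checks pass, so 13 has order 342 and is a primitive root modulo 361.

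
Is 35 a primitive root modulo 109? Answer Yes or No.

No

φ(109) = 109 − 1 = 108 = 2^2 · 3^3.
An element g generates (Z/109Z)^× iff g^(108/q) ≢ 1 (mod 109) for each prime q ∈ {2, 3}.
35^54 ≡ 1 (mod 109)  [q = 2: ≡ 1 ✗]
35^36 ≡ 45 (mod 109)  [q = 3: ≢ 1 ✓]
The check at q = 2 fails, so 35 generates a proper subgroup.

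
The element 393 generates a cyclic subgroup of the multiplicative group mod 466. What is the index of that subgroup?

Since 393 ∈ (Z/466Z)^×, its order divides φ(466) = φ(2)·φ(233) = 1·232 = 232 = 2^3 · 29.
Divisors of 232: 1, 2, 4, 8, 29, 58, 116, 232.
Check 393^d mod 466 for each divisor in increasing order:
393^1 ≡ 393 (mod 466)
393^2 ≡ 203 (mod 466)
393^4 ≡ 201 (mod 466)
393^8 ≡ 325 (mod 466)
393^29 ≡ 245 (mod 466)
393^58 ≡ 377 (mod 466)
393^116 ≡ 465 (mod 466)
393^232 ≡ 1 (mod 466) ✓
The order of 393 is 232, so the subgroup it generates has 232 elements.
[(Z/466Z)^× : ⟨393⟩] = 232/232 = 1.

1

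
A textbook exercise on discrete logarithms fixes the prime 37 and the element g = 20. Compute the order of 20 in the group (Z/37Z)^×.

36

Since 20 ∈ (Z/37Z)^×, its order divides φ(37) = 37 − 1 = 36 = 2^2 · 3^2.
Divisors of 36: 1, 2, 3, 4, 6, 9, 12, 18, 36.
Test each divisor d:
20^1 ≡ 20 (mod 37)
20^2 ≡ 30 (mod 37)
20^3 ≡ 8 (mod 37)
20^4 ≡ 12 (mod 37)
20^6 ≡ 27 (mod 37)
20^9 ≡ 31 (mod 37)
20^12 ≡ 26 (mod 37)
20^18 ≡ 36 (mod 37)
20^36 ≡ 1 (mod 37) ✓
The smallest such exponent is 36, so the order of 20 is 36.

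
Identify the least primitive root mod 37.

φ(37) = 37 − 1 = 36 = 2^2 · 3^2.
g is a primitive root iff g^(36/q) ≢ 1 (mod 37) for each prime q ∈ {2, 3}.
g = 2: 2^18 ≡ 36; 2^12 ≡ 26 — none is 1, so 2 is a primitive root.
The smallest primitive root modulo 37 is 2.

2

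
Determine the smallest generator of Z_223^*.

3

φ(223) = 223 − 1 = 222 = 2 · 3 · 37.
Test candidates g = 2, 3, … against the prime factors q ∈ {2, 3, 37} of φ(223): g is a generator iff g^(222/q) ≢ 1 for every such q.
g = 2: 2^111 ≡ 1 — hits 1, so not a primitive root.
g = 3: 3^111 ≡ 222; 3^74 ≡ 183; 3^6 ≡ 60 — none is 1, so 3 is a primitive root.
So 3 is the smallest generator of (Z/223Z)^×.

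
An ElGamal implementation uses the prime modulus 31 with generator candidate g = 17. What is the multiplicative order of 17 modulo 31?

By Lagrange's theorem, ord_31(17) divides φ(31) = 31 − 1 = 30 = 2 · 3 · 5.
Divisors of 30: 1, 2, 3, 5, 6, 10, 15, 30.
Test each divisor d:
17^1 ≡ 17 (mod 31)
17^2 ≡ 10 (mod 31)
17^3 ≡ 15 (mod 31)
17^5 ≡ 26 (mod 31)
17^6 ≡ 8 (mod 31)
17^10 ≡ 25 (mod 31)
17^15 ≡ 30 (mod 31)
17^30 ≡ 1 (mod 31) ✓
Therefore the multiplicative order of 17 modulo 31 is 30.

30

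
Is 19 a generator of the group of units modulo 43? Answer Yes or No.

Yes

φ(43) = 43 − 1 = 42 = 2 · 3 · 7.
It suffices to check that the order of 19 is not a proper divisor of 42: compute 19^(42/q) for q ∈ {2, 3, 7}.
19^21 ≡ 42 (mod 43)  [q = 2: ≢ 1 ✓]
19^14 ≡ 36 (mod 43)  [q = 3: ≢ 1 ✓]
19^6 ≡ 11 (mod 43)  [q = 7: ≢ 1 ✓]
All checks pass, so 19 has order 42 and is a primitive root modulo 43.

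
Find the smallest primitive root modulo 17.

φ(17) = 17 − 1 = 16 = 2^4.
Test candidates g = 2, 3, … against the prime factors q ∈ {2} of φ(17): g is a generator iff g^(16/q) ≢ 1 for every such q.
g = 2: 2^8 ≡ 1 — hits 1, so not a primitive root.
g = 3: 3^8 ≡ 16 — none is 1, so 3 is a primitive root.
Hence the least primitive root of 17 is 3.

3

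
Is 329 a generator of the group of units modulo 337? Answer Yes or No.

No

φ(337) = 337 − 1 = 336 = 2^4 · 3 · 7.
Test 329^(336/q) mod 337 for each prime factor q of 336:
329^168 ≡ 1 (mod 337)  [q = 2: ≡ 1 ✗]
329^112 ≡ 1 (mod 337)  [q = 3: ≡ 1 ✗]
329^48 ≡ 295 (mod 337)  [q = 7: ≢ 1 ✓]
Since 329^168 ≡ 1, the order of 329 divides 168 < 336, so 329 is not a primitive root.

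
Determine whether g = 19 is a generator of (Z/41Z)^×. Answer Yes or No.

φ(41) = 41 − 1 = 40 = 2^3 · 5.
19 is a primitive root mod 41 iff 19^(φ(41)/q) ≢ 1 for every prime q | φ(41), i.e. q ∈ {2, 5}.
19^20 ≡ 40 (mod 41)  [q = 2: ≢ 1 ✓]
19^8 ≡ 37 (mod 41)  [q = 5: ≢ 1 ✓]
None equal 1, so ord_41(19) = 40: 19 is a primitive root.

Yes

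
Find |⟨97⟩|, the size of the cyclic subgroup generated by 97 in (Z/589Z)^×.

The order of 97 must divide φ(589) = φ(19·31) = (19−1)·(31−1) = 18·30 = 540 = 2^2 · 3^3 · 5.
Divisors of 540: 1, 2, 3, 4, 5, 6, 9, 10, 12, 15, 18, 20, 27, 30, 36, 45, 54, 60, 90, 108, 135, 180, 270, 540.
Test each divisor d:
97^1 ≡ 97 (mod 589)
97^2 ≡ 574 (mod 589)
97^3 ≡ 312 (mod 589)
97^4 ≡ 225 (mod 589)
97^5 ≡ 32 (mod 589)
97^6 ≡ 159 (mod 589)
97^9 ≡ 132 (mod 589)
97^10 ≡ 435 (mod 589)
97^12 ≡ 543 (mod 589)
97^15 ≡ 373 (mod 589)
97^18 ≡ 343 (mod 589)
97^20 ≡ 156 (mod 589)
97^27 ≡ 512 (mod 589)
97^30 ≡ 125 (mod 589)
97^36 ≡ 438 (mod 589)
97^45 ≡ 94 (mod 589)
97^54 ≡ 39 (mod 589)
97^60 ≡ 311 (mod 589)
97^90 ≡ 1 (mod 589) ✓
Hence ord(97) = 90.

90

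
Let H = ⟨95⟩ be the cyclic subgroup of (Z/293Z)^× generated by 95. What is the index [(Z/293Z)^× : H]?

4

By Lagrange's theorem, ord_293(95) divides φ(293) = 293 − 1 = 292 = 2^2 · 73.
Divisors of 292: 1, 2, 4, 73, 146, 292.
Compute 95^d (mod 293) for the divisors d until we hit 1:
95^1 ≡ 95
95^2 ≡ 235
95^4 ≡ 141
95^73 ≡ 1
The order of 95 is 73, so the subgroup it generates has 73 elements.
The index is φ(293) / ord(95) = 292 / 73 = 4.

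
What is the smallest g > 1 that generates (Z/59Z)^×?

2

φ(59) = 59 − 1 = 58 = 2 · 29.
Test candidates g = 2, 3, … against the prime factors q ∈ {2, 29} of φ(59): g is a generator iff g^(58/q) ≢ 1 for every such q.
g = 2: 2^29 ≡ 58; 2^2 ≡ 4 — none is 1, so 2 is a primitive root.
So 2 is the smallest generator of (Z/59Z)^×.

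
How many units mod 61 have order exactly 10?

4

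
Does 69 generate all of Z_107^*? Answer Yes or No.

No

φ(107) = 107 − 1 = 106 = 2 · 53.
Test 69^(106/q) mod 107 for each prime factor q of 106:
69^53 ≡ 1 (mod 107)  [q = 2: ≡ 1 ✗]
69^2 ≡ 53 (mod 107)  [q = 53: ≢ 1 ✓]
The check at q = 2 fails, so 69 generates a proper subgroup.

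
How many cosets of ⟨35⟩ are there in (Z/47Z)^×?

By Lagrange's theorem, ord_47(35) divides φ(47) = 47 − 1 = 46 = 2 · 23.
Divisors of 46: 1, 2, 23, 46.
Compute 35^d (mod 47) for the divisors d until we hit 1:
35^1 ≡ 35 (mod 47)
35^2 ≡ 3 (mod 47)
35^23 ≡ 46 (mod 47)
35^46 ≡ 1 (mod 47) ✓
So ord_47(35) = 46, hence |⟨35⟩| = 46.
The index is φ(47) / ord(35) = 46 / 46 = 1.

1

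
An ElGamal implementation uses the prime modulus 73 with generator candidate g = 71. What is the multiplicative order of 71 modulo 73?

ord(71) | φ(73) = 73 − 1 = 72 = 2^3 · 3^2.
Divisors of 72: 1, 2, 3, 4, 6, 8, 9, 12, 18, 24, 36, 72.
Test each divisor d:
71^1 ≡ 71 (mod 73)
71^2 ≡ 4 (mod 73)
71^3 ≡ 65 (mod 73)
71^4 ≡ 16 (mod 73)
71^6 ≡ 64 (mod 73)
71^8 ≡ 37 (mod 73)
71^9 ≡ 72 (mod 73)
71^12 ≡ 8 (mod 73)
71^18 ≡ 1 (mod 73) ✓
Therefore the multiplicative order of 71 modulo 73 is 18.

18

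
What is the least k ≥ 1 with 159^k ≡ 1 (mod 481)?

6

By Lagrange's theorem, ord_481(159) divides φ(481) = φ(13·37) = (13−1)·(37−1) = 12·36 = 432 = 2^4 · 3^3.
Divisors of 432: 1, 2, 3, 4, 6, 8, 9, 12, 16, 18, 24, 27, 36, 48, 54, 72, 108, 144, 216, 432.
Evaluate successive powers at the divisors of 432:
159^1 ≡ 159 (mod 481)
159^2 ≡ 269 (mod 481)
159^3 ≡ 443 (mod 481)
159^4 ≡ 211 (mod 481)
159^6 ≡ 1 (mod 481) ✓
The smallest such exponent is 6, so the order of 159 is 6.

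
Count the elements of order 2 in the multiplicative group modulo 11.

φ(11) = 11 − 1 = 10 = 2 · 5.
(Z/11Z)^× is cyclic (|G| = 10); a cyclic group of order m has exactly φ(d) elements of each order d | m, and none otherwise.
2 | 10, and φ(2) = 2 − 1 = 1.

1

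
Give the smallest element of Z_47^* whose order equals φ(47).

5

φ(47) = 47 − 1 = 46 = 2 · 23.
Test candidates g = 2, 3, … against the prime factors q ∈ {2, 23} of φ(47): g is a generator iff g^(46/q) ≢ 1 for every such q.
g = 2: 2^23 ≡ 1 — hits 1, so not a primitive root.
g = 3: 3^23 ≡ 1 — hits 1, so not a primitive root.
g = 4: 4^23 ≡ 1 — hits 1, so not a primitive root.
g = 5: 5^23 ≡ 46; 5^2 ≡ 25 — none is 1, so 5 is a primitive root.
The smallest primitive root modulo 47 is 5.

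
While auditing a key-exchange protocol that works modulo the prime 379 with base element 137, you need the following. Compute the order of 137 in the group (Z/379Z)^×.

63

By Lagrange's theorem, ord_379(137) divides φ(379) = 379 − 1 = 378 = 2 · 3^3 · 7.
Divisors of 378: 1, 2, 3, 6, 7, 9, 14, 18, 21, 27, 42, 54, 63, 126, 189, 378.
Check 137^d mod 379 for each divisor in increasing order:
137^1 ≡ 137
137^2 ≡ 198
137^3 ≡ 217
137^6 ≡ 93
137^7 ≡ 234
137^9 ≡ 94
137^14 ≡ 180
137^18 ≡ 119
137^21 ≡ 51
137^27 ≡ 195
137^42 ≡ 327
137^54 ≡ 125
137^63 ≡ 1
So ord_379(137) = 63.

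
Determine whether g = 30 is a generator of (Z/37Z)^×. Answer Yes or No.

φ(37) = 37 − 1 = 36 = 2^2 · 3^2.
Test 30^(36/q) mod 37 for each prime factor q of 36:
30^18 ≡ 1 (mod 37)  [q = 2: ≡ 1 ✗]
30^12 ≡ 10 (mod 37)  [q = 3: ≢ 1 ✓]
30^18 ≡ 1 shows ord(30) | 18, strictly less than φ(37); not a primitive root.

No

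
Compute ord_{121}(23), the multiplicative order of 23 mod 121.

By Lagrange's theorem, ord_121(23) divides φ(121) = φ(11^2) = 11·(11−1) = 110 = 2 · 5 · 11.
Divisors of 110: 1, 2, 5, 10, 11, 22, 55, 110.
Check 23^d mod 121 for each divisor in increasing order:
23^1 ≡ 23
23^2 ≡ 45
23^5 ≡ 111
23^10 ≡ 100
23^11 ≡ 1
So ord_121(23) = 11.

11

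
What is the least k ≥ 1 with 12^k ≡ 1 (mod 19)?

6

ord(12) | φ(19) = 19 − 1 = 18 = 2 · 3^2.
Divisors of 18: 1, 2, 3, 6, 9, 18.
Evaluate successive powers at the divisors of 18:
12^1 ≡ 12 (mod 19)
12^2 ≡ 11 (mod 19)
12^3 ≡ 18 (mod 19)
12^6 ≡ 1 (mod 19) ✓
Hence ord(12) = 6.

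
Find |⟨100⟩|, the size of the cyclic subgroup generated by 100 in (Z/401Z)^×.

100

ord(100) | φ(401) = 401 − 1 = 400 = 2^4 · 5^2.
Divisors of 400: 1, 2, 4, 5, 8, 10, 16, 20, 25, 40, 50, 80, 100, 200, 400.
Compute 100^d (mod 401) for the divisors d until we hit 1:
100^1 ≡ 100 (mod 401)
100^2 ≡ 376 (mod 401)
100^4 ≡ 224 (mod 401)
100^5 ≡ 345 (mod 401)
100^8 ≡ 51 (mod 401)
100^10 ≡ 329 (mod 401)
100^16 ≡ 195 (mod 401)
100^20 ≡ 372 (mod 401)
100^25 ≡ 20 (mod 401)
100^40 ≡ 39 (mod 401)
100^50 ≡ 400 (mod 401)
100^80 ≡ 318 (mod 401)
100^100 ≡ 1 (mod 401) ✓
Hence ord(100) = 100.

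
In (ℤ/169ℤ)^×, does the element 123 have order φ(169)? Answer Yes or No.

φ(169) = φ(13^2) = 13·(13−1) = 156 = 2^2 · 3 · 13.
An element g generates (Z/169Z)^× iff g^(156/q) ≢ 1 (mod 169) for each prime q ∈ {2, 3, 13}.
123^78 ≡ 168 (mod 169)  [q = 2: ≢ 1 ✓]
123^52 ≡ 22 (mod 169)  [q = 3: ≢ 1 ✓]
123^12 ≡ 40 (mod 169)  [q = 13: ≢ 1 ✓]
None equal 1, so ord_169(123) = 156: 123 is a primitive root.

Yes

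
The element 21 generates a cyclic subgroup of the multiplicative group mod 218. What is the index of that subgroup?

Since 21 ∈ (Z/218Z)^×, its order divides φ(218) = φ(2)·φ(109) = 1·108 = 108 = 2^2 · 3^3.
Divisors of 108: 1, 2, 3, 4, 6, 9, 12, 18, 27, 36, 54, 108.
Test each divisor d:
21^1 ≡ 21 (mod 218)
21^2 ≡ 5 (mod 218)
21^3 ≡ 105 (mod 218)
21^4 ≡ 25 (mod 218)
21^6 ≡ 125 (mod 218)
21^9 ≡ 45 (mod 218)
21^12 ≡ 147 (mod 218)
21^18 ≡ 63 (mod 218)
21^27 ≡ 1 (mod 218) ✓
Thus |⟨21⟩| = ord(21) = 27.
The index is φ(218) / ord(21) = 108 / 27 = 4.

4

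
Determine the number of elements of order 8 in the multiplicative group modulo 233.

4

φ(233) = 233 − 1 = 232 = 2^3 · 29.
In a cyclic group of order 232, there are φ(d) elements of order d for each divisor d of 232, and zero for non-divisors.
8 = 2^3 divides 232, and φ(8) = 4.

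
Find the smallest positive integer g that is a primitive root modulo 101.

2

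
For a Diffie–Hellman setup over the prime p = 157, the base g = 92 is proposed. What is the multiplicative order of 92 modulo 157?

52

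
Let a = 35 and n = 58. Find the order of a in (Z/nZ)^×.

14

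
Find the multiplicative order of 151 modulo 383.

382

ord(151) | φ(383) = 383 − 1 = 382 = 2 · 191.
Divisors of 382: 1, 2, 191, 382.
Test each divisor d:
151^1 ≡ 151 (mod 383)
151^2 ≡ 204 (mod 383)
151^191 ≡ 382 (mod 383)
151^382 ≡ 1 (mod 383) ✓
Hence ord(151) = 382.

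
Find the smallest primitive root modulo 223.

3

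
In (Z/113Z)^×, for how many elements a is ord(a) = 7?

φ(113) = 113 − 1 = 112 = 2^4 · 7.
(Z/113Z)^× is cyclic (|G| = 112); a cyclic group of order m has exactly φ(d) elements of each order d | m, and none otherwise.
7 | 112, and φ(7) = 7 − 1 = 6.

6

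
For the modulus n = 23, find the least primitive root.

φ(23) = 23 − 1 = 22 = 2 · 11.
g is a primitive root iff g^(22/q) ≢ 1 (mod 23) for each prime q ∈ {2, 11}.
g = 2: 2^11 ≡ 1 — hits 1, so not a primitive root.
g = 3: 3^11 ≡ 1 — hits 1, so not a primitive root.
g = 4: 4^11 ≡ 1 — hits 1, so not a primitive root.
g = 5: 5^11 ≡ 22; 5^2 ≡ 2 — none is 1, so 5 is a primitive root.
Hence the least primitive root of 23 is 5.

5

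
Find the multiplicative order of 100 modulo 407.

3

The order of 100 must divide φ(407) = φ(11·37) = (11−1)·(37−1) = 10·36 = 360 = 2^3 · 3^2 · 5.
Divisors of 360: 1, 2, 3, 4, 5, 6, 8, 9, 10, 12, 15, 18, 20, 24, 30, 36, 40, 45, 60, 72, 90, 120, 180, 360.
Check 100^d mod 407 for each divisor in increasing order:
100^1 ≡ 100 (mod 407)
100^2 ≡ 232 (mod 407)
100^3 ≡ 1 (mod 407) ✓
The smallest such exponent is 3, so the order of 100 is 3.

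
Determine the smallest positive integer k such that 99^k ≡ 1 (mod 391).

Since 99 ∈ (Z/391Z)^×, its order divides φ(391) = φ(17·23) = (17−1)·(23−1) = 16·22 = 352 = 2^5 · 11.
Divisors of 352: 1, 2, 4, 8, 11, 16, 22, 32, 44, 88, 176, 352.
Test each divisor d:
99^1 ≡ 99 (mod 391)
99^2 ≡ 26 (mod 391)
99^4 ≡ 285 (mod 391)
99^8 ≡ 288 (mod 391)
99^11 ≡ 367 (mod 391)
99^16 ≡ 52 (mod 391)
99^22 ≡ 185 (mod 391)
99^32 ≡ 358 (mod 391)
99^44 ≡ 208 (mod 391)
99^88 ≡ 254 (mod 391)
99^176 ≡ 1 (mod 391) ✓
Hence ord(99) = 176.

176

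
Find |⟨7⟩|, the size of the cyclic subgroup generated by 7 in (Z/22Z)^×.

The order of 7 must divide φ(22) = φ(2)·φ(11) = 1·10 = 10 = 2 · 5.
Divisors of 10: 1, 2, 5, 10.
Evaluate successive powers at the divisors of 10:
7^1 ≡ 7 (mod 22)
7^2 ≡ 5 (mod 22)
7^5 ≡ 21 (mod 22)
7^10 ≡ 1 (mod 22) ✓
Therefore the multiplicative order of 7 modulo 22 is 10.

10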